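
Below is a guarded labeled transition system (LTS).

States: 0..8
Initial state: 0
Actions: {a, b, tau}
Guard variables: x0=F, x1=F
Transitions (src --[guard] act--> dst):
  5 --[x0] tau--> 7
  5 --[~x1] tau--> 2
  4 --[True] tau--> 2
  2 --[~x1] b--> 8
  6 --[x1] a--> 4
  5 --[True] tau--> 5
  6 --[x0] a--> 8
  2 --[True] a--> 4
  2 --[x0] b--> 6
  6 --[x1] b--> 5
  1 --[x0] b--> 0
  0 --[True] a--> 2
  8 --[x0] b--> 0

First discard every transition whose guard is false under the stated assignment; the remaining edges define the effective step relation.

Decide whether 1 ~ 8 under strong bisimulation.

Answer: BISIMILAR

Trace:
Bisimulation quotient by refinement:
  P[0] = {{0,1,2,3,4,5,6,7,8}}
  P[1] = {{0},{1,3,6,7,8},{2},{4,5}}
  P[2] = {{0},{1,3,6,7,8},{2},{4},{5}}
stable after 3 split(s): 5 block(s)
[1]={1,3,6,7,8}  [8]={1,3,6,7,8}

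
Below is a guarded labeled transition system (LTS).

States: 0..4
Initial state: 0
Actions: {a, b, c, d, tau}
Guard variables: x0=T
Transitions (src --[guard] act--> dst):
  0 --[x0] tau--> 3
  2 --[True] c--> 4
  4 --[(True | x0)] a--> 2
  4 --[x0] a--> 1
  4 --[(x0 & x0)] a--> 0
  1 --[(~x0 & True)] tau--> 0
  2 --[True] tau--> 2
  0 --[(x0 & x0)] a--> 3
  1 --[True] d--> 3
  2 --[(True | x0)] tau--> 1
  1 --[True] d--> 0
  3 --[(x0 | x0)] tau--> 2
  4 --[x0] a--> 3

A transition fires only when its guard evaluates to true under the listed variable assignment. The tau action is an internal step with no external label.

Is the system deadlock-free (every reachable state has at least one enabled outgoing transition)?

Answer: DEADLOCK-FREE

Trace:
Reachable = {0,1,2,3,4}
  0: a→3  tau→3  [2 out]
  1: d→0  d→3  [2 out]
  2: c→4  tau→1  tau→2  [3 out]
  3: tau→2  [1 out]
  4: a→0  a→1  a→2  a→3  [4 out]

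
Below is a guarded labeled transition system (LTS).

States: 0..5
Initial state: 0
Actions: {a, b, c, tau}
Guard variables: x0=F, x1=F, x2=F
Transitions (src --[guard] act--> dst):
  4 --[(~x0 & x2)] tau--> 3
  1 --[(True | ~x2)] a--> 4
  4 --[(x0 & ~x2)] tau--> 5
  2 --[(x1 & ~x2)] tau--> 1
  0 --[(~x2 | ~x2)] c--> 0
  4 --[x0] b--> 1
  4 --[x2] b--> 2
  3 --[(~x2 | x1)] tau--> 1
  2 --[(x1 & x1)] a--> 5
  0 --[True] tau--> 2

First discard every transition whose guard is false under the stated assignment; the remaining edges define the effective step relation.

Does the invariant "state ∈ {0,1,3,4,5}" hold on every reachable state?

Safe = {0,1,3,4,5}
Reach set: {0,2}
  0: safe
  2: VIOLATES
reach 2 via tau — violates

Answer: INVARIANT VIOLATED at state 2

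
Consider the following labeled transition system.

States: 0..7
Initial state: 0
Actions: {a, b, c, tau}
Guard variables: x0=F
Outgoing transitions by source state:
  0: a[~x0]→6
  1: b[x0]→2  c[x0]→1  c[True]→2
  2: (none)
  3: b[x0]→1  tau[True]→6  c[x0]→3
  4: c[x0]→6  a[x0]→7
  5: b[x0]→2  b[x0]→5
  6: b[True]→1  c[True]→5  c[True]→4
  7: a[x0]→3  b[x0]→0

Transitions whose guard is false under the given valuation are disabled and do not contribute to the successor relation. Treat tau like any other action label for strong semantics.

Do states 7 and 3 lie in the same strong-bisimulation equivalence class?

Compute ~ classes (split until stable):
  P[0] = {{0,1,2,3,4,5,6,7}}
  P[1] = {{0},{1},{2,4,5,7},{3},{6}}
Fixed point at round 2; 5 class(es).
7∈{2,4,5,7}, 3∈{3}

Answer: NOT BISIMILAR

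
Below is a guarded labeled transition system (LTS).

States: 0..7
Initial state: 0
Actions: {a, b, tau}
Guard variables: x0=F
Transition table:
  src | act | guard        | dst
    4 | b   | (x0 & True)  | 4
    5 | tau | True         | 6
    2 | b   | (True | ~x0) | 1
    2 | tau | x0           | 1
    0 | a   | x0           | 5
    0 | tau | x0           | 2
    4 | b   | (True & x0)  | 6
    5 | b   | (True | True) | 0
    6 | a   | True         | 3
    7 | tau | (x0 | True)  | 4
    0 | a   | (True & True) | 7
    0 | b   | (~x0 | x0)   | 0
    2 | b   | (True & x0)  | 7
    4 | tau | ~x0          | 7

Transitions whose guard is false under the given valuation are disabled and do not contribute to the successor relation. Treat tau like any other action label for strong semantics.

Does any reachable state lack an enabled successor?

Reachable = {0,4,7}
  0: a→7  b→0  [2 exit(s)]
  4: tau→7  [1 exit(s)]
  7: tau→4  [1 exit(s)]

Answer: DEADLOCK-FREE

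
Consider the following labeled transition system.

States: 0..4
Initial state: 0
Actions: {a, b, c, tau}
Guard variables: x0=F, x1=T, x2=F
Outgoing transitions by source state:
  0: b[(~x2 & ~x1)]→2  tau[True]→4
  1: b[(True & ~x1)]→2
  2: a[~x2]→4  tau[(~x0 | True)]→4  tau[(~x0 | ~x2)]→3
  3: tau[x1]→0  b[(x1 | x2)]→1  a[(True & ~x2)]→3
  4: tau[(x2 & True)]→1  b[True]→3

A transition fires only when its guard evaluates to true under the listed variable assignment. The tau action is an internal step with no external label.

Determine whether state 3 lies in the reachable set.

Answer: REACHABLE

Analysis:
8 transition(s) survive guard evaluation.
L0 = {0}
L1 = {4}  cumulative {0,4}
L2 = {3}  cumulative {0,3,4}
L3 = {1}  cumulative {0,1,3,4}
Reach set: {0,1,3,4}
trace reaching 3: tau·b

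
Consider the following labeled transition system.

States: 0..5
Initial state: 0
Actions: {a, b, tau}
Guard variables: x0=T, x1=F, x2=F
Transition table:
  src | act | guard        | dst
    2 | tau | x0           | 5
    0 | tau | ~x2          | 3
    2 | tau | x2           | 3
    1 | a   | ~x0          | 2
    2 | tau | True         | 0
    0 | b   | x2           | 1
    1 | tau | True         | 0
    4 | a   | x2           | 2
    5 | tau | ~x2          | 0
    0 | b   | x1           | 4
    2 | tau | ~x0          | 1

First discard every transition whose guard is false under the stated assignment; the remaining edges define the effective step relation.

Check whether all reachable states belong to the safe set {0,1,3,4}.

Inv-set: {0,1,3,4}
R = {0,3}
  0: safe
  3: safe

Answer: INVARIANT HOLDS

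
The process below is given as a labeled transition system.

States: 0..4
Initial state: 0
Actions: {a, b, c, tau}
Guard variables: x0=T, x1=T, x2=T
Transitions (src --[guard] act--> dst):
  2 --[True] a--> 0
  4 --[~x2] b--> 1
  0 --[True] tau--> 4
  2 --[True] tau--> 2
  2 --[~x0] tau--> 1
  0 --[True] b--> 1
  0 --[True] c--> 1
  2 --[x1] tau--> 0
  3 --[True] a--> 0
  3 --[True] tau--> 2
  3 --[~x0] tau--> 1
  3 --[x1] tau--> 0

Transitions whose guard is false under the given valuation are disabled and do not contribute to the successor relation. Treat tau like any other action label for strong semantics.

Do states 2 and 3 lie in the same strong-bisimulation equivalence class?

Answer: BISIMILAR

Analysis:
Refine partition for ~:
  π0 = {{0,1,2,3,4}}
  π1 = {{0},{1,4},{2,3}}
3 equivalence class(es) (converged in 2)
class of 2: {2,3}; class of 3: {2,3}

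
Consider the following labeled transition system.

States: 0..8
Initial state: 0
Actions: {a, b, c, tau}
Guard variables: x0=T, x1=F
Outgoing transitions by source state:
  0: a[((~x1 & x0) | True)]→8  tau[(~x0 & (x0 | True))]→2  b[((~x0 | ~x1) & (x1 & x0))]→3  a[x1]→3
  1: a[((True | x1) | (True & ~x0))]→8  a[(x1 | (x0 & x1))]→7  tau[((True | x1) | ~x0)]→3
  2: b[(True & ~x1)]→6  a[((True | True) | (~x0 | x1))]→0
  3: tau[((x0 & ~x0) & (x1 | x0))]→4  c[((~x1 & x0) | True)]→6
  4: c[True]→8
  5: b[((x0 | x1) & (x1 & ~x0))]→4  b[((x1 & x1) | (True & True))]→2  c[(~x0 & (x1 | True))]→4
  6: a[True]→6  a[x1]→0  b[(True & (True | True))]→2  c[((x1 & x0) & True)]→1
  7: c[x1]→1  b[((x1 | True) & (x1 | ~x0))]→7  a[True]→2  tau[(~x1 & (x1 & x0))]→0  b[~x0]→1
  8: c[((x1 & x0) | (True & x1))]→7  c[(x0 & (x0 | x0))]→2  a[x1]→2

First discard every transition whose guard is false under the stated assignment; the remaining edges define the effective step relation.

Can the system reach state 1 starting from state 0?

Guard filter leaves 12 enabled edge(s).
Layer 0: {0}
Layer 1: {8}  now seen {0,8}
Layer 2: {2}  now seen {0,2,8}
Layer 3: {6}  now seen {0,2,6,8}
Reachable = {0,2,6,8}

Answer: UNREACHABLE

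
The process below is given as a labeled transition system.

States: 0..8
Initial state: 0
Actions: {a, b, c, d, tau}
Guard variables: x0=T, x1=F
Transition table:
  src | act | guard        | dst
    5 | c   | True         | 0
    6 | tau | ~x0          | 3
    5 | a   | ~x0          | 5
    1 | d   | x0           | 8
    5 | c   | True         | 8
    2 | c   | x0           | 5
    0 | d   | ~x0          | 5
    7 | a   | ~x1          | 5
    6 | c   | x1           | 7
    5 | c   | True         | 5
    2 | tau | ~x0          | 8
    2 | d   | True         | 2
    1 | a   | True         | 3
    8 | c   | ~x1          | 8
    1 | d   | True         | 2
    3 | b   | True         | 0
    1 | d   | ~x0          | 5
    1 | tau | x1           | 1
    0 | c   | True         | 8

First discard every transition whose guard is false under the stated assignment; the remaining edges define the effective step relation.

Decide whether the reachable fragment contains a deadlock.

Reachable = {0,8}
  0: c→8  [1 out]
  8: c→8  [1 out]

Answer: DEADLOCK-FREE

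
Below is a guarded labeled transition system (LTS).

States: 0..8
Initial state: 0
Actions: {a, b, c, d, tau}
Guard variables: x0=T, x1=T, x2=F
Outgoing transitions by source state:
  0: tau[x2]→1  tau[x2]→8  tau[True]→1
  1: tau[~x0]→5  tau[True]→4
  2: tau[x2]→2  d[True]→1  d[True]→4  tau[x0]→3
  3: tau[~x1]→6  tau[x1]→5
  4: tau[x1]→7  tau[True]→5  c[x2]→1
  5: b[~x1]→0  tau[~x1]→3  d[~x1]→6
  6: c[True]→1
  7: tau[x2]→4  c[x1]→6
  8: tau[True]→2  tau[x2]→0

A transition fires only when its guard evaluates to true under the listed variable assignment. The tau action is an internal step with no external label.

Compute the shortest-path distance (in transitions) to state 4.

BFS to 4:
  depth 0: {0}
  depth 1: {1}
  depth 2: {4}
first hit 4 at d=2 via tau·tau

Answer: 2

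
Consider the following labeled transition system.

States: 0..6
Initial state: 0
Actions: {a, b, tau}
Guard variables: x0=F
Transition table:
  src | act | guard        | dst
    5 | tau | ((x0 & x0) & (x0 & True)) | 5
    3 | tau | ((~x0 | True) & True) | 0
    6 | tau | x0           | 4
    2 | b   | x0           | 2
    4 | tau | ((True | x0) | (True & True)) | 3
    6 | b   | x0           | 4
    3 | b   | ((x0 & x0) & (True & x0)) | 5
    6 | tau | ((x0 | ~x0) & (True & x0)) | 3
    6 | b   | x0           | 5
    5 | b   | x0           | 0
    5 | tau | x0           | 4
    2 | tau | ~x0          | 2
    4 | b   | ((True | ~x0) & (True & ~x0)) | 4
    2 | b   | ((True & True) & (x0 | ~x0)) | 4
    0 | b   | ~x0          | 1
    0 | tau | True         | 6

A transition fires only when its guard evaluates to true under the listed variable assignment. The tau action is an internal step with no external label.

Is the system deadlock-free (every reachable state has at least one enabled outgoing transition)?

Answer: DEADLOCK at state 1

Analysis:
R = {0,1,6}
  0: b→1  tau→6  [2 out]
  1: ∅  [deadlock]
  6: ∅  [deadlock]
witness 1: b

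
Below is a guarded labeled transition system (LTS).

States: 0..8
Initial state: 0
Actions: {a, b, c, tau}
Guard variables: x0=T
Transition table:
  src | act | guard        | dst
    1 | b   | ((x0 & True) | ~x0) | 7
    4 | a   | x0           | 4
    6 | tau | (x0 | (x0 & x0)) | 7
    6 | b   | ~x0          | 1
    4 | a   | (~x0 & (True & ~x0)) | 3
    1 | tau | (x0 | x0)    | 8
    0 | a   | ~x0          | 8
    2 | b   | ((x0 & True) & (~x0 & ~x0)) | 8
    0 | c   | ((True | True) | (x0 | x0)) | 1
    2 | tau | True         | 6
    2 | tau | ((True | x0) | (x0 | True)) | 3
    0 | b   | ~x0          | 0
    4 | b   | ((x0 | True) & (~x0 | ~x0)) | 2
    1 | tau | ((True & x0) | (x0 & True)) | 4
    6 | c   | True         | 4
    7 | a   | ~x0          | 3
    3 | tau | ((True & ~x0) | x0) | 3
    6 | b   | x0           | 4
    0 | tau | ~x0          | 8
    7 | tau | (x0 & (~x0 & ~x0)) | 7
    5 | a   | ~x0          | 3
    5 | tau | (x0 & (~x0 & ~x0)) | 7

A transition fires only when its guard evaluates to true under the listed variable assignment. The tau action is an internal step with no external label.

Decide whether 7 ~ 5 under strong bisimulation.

Refine partition for ~:
  round 0: {{0,1,2,3,4,5,6,7,8}}
  round 1: {{0},{1},{2,3},{4},{5,7,8},{6}}
  round 2: {{0},{1},{2},{3},{4},{5,7,8},{6}}
7 equivalence class(es) (converged in 3)
[7]={5,7,8}  [5]={5,7,8}

Answer: BISIMILAR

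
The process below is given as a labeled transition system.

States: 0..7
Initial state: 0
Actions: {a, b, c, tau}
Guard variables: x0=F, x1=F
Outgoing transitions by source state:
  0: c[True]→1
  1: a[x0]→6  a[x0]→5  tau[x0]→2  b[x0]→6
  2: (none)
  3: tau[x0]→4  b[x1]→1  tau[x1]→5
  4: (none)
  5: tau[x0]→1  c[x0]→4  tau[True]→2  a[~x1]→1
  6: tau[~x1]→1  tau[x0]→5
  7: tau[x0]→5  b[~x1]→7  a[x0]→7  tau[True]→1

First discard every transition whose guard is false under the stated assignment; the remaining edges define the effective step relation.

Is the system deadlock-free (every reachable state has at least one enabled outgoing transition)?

Reachable = {0,1}
  0: c→1  [1 exit(s)]
  1: ∅  [deadlock]
Path to 1: c

Answer: DEADLOCK at state 1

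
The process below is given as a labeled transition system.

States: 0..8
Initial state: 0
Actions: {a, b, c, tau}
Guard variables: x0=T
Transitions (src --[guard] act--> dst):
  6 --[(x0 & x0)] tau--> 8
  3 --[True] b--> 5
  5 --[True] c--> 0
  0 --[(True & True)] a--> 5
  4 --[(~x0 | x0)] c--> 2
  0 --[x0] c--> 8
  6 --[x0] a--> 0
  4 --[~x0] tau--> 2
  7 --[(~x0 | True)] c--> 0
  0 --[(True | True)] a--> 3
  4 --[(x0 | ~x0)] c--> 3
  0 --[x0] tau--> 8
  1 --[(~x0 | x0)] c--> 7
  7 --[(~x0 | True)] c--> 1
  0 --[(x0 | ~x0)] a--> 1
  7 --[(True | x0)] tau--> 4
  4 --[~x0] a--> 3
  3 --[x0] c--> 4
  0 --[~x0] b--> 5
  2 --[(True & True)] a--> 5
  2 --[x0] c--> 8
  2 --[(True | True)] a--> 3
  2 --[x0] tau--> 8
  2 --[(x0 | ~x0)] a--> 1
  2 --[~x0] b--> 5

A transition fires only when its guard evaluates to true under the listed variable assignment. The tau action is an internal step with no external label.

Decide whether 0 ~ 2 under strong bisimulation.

Refine partition for ~:
  P[0] = {{0,1,2,3,4,5,6,7,8}}
  P[1] = {{0,2},{1,4,5},{3},{6},{7},{8}}
  P[2] = {{0,2},{1},{3},{4},{5},{6},{7},{8}}
stable after 3 split(s): 8 block(s)
0∈{0,2}, 2∈{0,2}

Answer: BISIMILAR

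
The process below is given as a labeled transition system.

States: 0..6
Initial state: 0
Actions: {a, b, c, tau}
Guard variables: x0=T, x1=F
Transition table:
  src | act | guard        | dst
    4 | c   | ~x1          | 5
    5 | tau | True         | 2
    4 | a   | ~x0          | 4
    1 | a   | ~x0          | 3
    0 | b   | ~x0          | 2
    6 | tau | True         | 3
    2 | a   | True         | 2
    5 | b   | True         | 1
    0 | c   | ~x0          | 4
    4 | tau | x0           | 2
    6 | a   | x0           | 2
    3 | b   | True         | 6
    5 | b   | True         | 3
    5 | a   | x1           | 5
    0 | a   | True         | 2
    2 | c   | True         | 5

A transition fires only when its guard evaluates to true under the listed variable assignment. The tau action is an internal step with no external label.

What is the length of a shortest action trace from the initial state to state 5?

Breadth-first toward 5:
  L0 = {0}
  L1 = {2}
  L2 = {5}
depth(5)=2, e.g. a·c

Answer: 2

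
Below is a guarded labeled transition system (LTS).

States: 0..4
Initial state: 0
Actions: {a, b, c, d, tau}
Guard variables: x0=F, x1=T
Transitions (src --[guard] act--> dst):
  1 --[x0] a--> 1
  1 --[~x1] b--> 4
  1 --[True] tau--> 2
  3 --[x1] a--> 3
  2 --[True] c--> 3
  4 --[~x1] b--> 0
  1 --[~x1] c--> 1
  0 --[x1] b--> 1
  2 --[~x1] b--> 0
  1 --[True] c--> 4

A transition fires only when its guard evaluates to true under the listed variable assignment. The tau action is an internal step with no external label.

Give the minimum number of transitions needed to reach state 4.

Answer: 2

Analysis:
Layered search for 4:
  L0 = {0}
  L1 = {1}
  L2 = {2,4}
depth(4)=2, e.g. b·c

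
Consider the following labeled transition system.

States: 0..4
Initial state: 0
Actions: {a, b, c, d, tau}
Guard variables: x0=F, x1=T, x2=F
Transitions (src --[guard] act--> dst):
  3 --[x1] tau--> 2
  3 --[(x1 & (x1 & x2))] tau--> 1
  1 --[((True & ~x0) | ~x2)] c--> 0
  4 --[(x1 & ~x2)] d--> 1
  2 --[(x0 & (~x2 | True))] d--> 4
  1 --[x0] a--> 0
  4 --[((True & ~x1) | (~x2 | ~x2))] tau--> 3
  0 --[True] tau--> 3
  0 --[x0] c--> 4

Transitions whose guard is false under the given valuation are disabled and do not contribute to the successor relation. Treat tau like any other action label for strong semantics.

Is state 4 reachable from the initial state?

Answer: UNREACHABLE

Trace:
After dropping false guards: 5 live edges.
depth 0: {0}
depth 1: {3}  cumulative {0,3}
depth 2: {2}  cumulative {0,2,3}
Reach set: {0,2,3}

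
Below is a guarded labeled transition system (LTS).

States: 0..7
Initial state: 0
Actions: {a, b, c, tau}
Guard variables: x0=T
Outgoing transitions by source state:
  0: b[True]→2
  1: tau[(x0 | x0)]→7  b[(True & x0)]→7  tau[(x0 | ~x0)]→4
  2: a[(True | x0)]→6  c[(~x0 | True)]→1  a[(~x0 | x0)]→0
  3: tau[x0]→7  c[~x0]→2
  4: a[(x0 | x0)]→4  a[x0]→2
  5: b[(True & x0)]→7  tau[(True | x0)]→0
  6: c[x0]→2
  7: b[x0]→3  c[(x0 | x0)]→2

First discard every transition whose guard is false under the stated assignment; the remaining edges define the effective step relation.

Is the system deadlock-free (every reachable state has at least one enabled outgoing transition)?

Answer: DEADLOCK-FREE

Working:
R = {0,1,2,3,4,6,7}
  0: b→2  [deg 1]
  1: b→7  tau→4  tau→7  [deg 3]
  2: a→0  a→6  c→1  [deg 3]
  3: tau→7  [deg 1]
  4: a→2  a→4  [deg 2]
  6: c→2  [deg 1]
  7: b→3  c→2  [deg 2]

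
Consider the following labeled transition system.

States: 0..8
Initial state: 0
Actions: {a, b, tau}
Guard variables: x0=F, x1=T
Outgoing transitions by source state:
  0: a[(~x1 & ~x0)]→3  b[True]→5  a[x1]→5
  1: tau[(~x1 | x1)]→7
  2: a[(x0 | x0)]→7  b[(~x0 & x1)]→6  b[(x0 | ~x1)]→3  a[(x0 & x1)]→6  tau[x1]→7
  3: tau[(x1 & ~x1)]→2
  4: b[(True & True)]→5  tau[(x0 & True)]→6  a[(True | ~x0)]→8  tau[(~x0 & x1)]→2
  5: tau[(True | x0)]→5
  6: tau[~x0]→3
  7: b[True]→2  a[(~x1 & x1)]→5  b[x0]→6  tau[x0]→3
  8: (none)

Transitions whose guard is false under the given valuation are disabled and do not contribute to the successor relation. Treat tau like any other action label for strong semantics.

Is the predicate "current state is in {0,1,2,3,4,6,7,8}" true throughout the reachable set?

Allowed set {0,1,2,3,4,6,7,8}
Reachable = {0,5}
  0: safe
  5: ✗ unsafe
counterexample path to 5: b

Answer: INVARIANT VIOLATED at state 5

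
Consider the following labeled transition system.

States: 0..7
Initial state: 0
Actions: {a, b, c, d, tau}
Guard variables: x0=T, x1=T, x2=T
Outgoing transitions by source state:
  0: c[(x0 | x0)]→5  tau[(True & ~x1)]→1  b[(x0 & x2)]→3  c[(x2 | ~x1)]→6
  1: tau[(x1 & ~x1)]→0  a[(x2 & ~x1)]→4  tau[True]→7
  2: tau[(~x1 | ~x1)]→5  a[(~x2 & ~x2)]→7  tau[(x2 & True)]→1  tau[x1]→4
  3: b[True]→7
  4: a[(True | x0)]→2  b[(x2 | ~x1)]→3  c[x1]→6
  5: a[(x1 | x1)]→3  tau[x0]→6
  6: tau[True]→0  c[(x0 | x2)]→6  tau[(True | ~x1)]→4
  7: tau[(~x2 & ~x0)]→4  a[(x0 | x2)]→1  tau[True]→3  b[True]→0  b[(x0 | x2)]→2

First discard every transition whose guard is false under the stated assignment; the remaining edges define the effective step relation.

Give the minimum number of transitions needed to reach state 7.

BFS to 7:
  L0 = {0}
  L1 = {3,5,6}
  L2 = {4,7}
7 enters at depth 2; path b·b

Answer: 2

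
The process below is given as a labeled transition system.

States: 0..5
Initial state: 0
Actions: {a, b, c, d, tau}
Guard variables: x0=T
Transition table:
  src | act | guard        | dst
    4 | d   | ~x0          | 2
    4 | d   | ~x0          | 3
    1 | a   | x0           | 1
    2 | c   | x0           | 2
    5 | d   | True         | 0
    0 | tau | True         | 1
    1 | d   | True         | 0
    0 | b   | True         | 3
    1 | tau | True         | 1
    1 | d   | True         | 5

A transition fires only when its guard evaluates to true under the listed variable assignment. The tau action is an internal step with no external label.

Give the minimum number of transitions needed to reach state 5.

BFS to 5:
  Layer 0: {0}
  Layer 1: {1,3}
  Layer 2: {5}
first hit 5 at d=2 via tau·d

Answer: 2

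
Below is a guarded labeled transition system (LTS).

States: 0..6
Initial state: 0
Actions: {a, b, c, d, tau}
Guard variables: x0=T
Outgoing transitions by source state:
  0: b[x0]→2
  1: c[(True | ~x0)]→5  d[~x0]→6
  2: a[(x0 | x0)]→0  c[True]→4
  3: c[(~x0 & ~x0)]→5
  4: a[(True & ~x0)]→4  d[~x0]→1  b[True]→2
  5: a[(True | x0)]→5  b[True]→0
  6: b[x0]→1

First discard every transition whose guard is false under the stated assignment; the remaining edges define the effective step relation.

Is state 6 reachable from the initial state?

After dropping false guards: 8 live edges.
L0 = {0}
L1 = {2}  cumulative {0,2}
L2 = {4}  cumulative {0,2,4}
Reachable = {0,2,4}

Answer: UNREACHABLE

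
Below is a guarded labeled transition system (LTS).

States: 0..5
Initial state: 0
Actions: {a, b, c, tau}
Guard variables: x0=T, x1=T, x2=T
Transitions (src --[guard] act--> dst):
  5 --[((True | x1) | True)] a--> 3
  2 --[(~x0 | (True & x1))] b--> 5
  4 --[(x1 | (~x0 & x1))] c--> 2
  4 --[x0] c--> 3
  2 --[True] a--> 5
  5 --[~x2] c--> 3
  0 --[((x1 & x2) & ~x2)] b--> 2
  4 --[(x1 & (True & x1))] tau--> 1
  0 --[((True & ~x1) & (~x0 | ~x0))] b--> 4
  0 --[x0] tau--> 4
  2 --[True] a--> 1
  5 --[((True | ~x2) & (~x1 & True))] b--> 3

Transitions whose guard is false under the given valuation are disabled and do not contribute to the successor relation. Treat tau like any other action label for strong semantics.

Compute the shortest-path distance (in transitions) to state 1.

Layered search for 1:
  depth 0: {0}
  depth 1: {4}
  depth 2: {1,2,3}
depth(1)=2, e.g. tau·tau

Answer: 2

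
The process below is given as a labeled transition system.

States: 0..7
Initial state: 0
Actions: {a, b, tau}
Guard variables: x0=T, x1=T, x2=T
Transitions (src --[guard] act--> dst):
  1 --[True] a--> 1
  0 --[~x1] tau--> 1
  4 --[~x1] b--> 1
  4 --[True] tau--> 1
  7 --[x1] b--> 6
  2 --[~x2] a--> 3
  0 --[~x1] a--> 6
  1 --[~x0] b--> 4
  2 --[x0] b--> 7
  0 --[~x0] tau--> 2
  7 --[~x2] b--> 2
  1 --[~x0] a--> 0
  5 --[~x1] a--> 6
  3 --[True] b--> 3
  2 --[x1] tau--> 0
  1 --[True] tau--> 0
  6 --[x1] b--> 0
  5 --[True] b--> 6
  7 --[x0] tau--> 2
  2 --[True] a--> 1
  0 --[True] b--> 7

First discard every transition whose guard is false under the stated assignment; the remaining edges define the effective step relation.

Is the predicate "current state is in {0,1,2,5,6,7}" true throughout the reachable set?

Inv-set: {0,1,2,5,6,7}
Reachable = {0,1,2,6,7}
  0: ok
  1: ok
  2: ok
  6: ok
  7: ok

Answer: INVARIANT HOLDS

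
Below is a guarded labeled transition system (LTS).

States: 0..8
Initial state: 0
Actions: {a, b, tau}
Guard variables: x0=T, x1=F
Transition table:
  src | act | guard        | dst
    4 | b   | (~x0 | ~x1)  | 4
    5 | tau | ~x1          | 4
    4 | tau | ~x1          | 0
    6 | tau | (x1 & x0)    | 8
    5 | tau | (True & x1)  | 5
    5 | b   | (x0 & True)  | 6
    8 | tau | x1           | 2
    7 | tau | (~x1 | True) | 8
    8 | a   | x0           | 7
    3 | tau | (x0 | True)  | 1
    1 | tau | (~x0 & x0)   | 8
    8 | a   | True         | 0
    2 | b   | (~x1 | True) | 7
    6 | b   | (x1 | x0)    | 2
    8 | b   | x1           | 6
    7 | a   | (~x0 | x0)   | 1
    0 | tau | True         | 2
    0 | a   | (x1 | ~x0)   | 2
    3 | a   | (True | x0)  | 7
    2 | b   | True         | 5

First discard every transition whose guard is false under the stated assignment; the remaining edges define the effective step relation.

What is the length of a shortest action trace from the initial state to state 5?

Answer: 2

Analysis:
Breadth-first toward 5:
  L0 = {0}
  L1 = {2}
  L2 = {5,7}
first hit 5 at d=2 via tau·b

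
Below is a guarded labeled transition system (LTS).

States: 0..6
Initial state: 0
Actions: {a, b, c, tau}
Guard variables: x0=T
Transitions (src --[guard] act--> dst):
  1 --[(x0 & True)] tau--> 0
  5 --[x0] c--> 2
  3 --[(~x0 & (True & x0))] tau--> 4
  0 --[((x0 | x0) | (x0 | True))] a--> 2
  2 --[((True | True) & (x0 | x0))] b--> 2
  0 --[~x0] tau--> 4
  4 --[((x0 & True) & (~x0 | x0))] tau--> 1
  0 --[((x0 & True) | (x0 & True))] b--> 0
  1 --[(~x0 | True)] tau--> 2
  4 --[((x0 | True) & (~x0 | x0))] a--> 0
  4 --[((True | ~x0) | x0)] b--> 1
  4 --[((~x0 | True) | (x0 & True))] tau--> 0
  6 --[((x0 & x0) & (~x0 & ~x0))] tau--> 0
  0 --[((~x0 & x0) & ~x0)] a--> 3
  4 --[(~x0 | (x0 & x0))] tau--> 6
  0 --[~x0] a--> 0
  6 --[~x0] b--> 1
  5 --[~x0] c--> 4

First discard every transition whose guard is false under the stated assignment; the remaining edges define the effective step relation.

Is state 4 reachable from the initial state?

11 transition(s) survive guard evaluation.
depth 0: {0}
depth 1: {2}  total {0,2}
Reach set: {0,2}

Answer: UNREACHABLE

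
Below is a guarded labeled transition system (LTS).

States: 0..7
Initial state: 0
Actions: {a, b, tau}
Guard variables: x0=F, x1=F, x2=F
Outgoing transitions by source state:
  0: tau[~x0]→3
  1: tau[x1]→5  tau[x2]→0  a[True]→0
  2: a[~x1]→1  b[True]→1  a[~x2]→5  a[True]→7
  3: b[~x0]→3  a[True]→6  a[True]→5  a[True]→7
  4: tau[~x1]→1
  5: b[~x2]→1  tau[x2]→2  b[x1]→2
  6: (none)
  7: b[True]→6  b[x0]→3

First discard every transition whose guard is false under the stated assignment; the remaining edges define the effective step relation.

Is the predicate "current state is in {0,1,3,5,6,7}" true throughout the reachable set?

Answer: INVARIANT HOLDS

Working:
Allowed set {0,1,3,5,6,7}
Reach set: {0,1,3,5,6,7}
  0: safe
  1: safe
  3: safe
  5: safe
  6: safe
  7: safe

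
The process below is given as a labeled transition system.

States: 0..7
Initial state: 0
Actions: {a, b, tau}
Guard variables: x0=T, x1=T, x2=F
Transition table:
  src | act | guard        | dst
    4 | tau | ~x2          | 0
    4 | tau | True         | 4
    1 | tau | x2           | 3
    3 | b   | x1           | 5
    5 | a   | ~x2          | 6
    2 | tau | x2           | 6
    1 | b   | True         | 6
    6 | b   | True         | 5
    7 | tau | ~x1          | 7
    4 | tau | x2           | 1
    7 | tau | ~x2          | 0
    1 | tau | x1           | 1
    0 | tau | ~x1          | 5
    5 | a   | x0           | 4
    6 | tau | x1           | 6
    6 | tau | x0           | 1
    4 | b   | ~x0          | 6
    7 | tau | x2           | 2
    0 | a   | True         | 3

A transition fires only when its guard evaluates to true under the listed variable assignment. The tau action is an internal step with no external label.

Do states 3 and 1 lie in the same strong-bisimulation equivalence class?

Answer: NOT BISIMILAR

Analysis:
Compute ~ classes (split until stable):
  round 0: {{0,1,2,3,4,5,6,7}}
  round 1: {{0,5},{1,6},{2},{3},{4,7}}
  round 2: {{0},{1},{2},{3},{4},{5},{6},{7}}
stable after 3 split(s): 8 block(s)
class of 3: {3}; class of 1: {1}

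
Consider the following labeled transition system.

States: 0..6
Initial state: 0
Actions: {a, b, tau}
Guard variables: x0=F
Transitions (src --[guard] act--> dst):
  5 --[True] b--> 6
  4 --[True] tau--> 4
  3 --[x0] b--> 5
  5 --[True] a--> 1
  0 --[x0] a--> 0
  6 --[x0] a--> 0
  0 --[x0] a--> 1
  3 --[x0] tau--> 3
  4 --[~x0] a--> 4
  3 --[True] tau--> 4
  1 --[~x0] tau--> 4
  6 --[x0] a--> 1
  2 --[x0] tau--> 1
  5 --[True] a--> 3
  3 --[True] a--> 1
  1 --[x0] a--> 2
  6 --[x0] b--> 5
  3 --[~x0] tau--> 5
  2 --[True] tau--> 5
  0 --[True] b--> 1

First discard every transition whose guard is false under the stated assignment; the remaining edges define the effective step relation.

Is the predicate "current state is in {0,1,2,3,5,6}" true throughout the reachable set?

Inv-set: {0,1,2,3,5,6}
Reach set: {0,1,4}
  0: ✓
  1: ✓
  4: ✗ unsafe
reach 4 via b·tau — violates

Answer: INVARIANT VIOLATED at state 4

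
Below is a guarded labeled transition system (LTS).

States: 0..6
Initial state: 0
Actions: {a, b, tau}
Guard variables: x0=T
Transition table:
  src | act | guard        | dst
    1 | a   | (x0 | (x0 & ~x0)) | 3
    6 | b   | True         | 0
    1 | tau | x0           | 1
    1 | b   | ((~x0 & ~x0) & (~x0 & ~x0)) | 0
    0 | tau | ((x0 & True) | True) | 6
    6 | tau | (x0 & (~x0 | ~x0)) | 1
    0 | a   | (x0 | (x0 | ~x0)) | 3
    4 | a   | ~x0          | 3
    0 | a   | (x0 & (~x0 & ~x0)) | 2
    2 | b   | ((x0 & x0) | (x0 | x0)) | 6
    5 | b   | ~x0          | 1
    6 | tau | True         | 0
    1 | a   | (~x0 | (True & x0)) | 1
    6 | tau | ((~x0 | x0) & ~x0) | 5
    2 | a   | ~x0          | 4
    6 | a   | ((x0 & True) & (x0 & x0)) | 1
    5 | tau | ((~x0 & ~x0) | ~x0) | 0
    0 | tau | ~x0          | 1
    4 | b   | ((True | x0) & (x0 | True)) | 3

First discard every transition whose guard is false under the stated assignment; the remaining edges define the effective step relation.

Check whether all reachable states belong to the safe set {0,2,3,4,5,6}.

Answer: INVARIANT VIOLATED at state 1

Trace:
Safe = {0,2,3,4,5,6}
Reachable = {0,1,3,6}
  0: ok
  1: outside
  3: ok
  6: ok
reach 1 via tau·a — violates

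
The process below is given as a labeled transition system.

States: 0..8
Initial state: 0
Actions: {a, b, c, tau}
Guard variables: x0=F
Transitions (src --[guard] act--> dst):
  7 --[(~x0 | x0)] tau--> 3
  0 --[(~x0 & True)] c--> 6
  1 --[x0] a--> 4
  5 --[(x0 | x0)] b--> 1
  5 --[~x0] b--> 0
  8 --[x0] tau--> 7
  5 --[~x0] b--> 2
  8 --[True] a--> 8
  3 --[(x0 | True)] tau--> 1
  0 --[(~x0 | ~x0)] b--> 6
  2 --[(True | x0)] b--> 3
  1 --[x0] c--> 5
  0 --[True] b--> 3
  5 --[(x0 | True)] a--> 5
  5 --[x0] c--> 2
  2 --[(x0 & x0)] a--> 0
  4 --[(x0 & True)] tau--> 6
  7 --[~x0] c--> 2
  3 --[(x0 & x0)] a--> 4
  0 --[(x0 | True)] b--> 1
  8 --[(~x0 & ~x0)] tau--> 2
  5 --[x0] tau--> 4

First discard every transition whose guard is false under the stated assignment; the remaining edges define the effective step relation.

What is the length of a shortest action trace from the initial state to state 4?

BFS to 4:
  L0 = {0}
  L1 = {1,3,6}
4 never appears.

Answer: UNREACHABLE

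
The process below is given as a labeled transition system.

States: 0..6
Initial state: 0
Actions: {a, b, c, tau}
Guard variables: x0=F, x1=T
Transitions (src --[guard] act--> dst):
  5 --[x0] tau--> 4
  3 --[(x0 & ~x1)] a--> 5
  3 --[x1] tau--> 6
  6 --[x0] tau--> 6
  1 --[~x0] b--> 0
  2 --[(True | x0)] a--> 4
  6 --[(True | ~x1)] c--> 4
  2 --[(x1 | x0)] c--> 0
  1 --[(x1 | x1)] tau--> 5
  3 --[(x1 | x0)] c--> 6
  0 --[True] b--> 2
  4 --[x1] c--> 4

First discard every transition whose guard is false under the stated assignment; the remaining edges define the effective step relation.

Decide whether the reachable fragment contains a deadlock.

Reachable = {0,2,4}
  0: b→2  [1 out]
  2: a→4  c→0  [2 out]
  4: c→4  [1 out]

Answer: DEADLOCK-FREE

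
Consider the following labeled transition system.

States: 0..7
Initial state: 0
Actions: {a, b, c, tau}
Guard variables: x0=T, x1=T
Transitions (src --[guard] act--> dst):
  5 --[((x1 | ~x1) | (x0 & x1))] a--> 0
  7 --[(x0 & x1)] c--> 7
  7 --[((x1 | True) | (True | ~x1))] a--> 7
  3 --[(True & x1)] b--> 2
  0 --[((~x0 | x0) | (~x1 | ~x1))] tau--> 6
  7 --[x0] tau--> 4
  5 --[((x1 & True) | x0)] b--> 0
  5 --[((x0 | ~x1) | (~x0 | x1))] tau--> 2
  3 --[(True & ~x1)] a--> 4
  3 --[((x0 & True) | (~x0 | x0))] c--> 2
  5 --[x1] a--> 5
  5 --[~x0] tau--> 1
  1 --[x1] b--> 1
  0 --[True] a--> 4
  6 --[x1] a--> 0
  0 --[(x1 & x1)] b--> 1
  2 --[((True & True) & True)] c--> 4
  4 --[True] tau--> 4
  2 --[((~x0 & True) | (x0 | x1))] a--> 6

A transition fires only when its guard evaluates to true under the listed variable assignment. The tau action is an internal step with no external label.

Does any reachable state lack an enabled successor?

Reachable = {0,1,4,6}
  0: a→4  b→1  tau→6  [deg 3]
  1: b→1  [deg 1]
  4: tau→4  [deg 1]
  6: a→0  [deg 1]

Answer: DEADLOCK-FREE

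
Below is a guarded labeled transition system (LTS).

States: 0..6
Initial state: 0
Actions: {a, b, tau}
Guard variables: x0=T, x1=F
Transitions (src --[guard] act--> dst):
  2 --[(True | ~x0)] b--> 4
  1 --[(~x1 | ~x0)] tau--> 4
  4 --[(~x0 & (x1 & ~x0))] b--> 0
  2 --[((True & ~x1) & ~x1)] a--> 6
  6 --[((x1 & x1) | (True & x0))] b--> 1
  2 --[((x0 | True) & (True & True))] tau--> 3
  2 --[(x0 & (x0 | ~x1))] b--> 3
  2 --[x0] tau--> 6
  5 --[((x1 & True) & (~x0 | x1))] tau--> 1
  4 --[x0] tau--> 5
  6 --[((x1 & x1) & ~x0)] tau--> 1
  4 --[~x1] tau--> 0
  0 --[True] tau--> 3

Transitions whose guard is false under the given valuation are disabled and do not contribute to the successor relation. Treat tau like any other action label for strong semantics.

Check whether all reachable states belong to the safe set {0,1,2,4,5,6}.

Inv-set: {0,1,2,4,5,6}
Reachable = {0,3}
  0: ok
  3: outside
witness against invariant: tau → 3

Answer: INVARIANT VIOLATED at state 3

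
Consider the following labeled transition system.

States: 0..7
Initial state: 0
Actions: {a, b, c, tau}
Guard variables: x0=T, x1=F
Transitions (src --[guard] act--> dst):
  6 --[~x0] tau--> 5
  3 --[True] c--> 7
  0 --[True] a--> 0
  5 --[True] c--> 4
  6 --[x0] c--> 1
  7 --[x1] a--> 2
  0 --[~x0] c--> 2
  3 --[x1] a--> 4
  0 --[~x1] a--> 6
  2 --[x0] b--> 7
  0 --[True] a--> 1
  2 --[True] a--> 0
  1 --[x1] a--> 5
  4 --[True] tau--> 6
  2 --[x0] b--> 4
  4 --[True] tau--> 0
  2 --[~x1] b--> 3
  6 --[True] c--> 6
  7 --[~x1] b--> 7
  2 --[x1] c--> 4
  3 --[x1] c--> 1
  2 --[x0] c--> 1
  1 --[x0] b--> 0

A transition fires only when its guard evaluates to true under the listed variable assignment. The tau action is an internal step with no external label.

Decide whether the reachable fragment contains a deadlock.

Reachable = {0,1,6}
  0: a→0  a→1  a→6  [3 out]
  1: b→0  [1 out]
  6: c→1  c→6  [2 out]

Answer: DEADLOCK-FREE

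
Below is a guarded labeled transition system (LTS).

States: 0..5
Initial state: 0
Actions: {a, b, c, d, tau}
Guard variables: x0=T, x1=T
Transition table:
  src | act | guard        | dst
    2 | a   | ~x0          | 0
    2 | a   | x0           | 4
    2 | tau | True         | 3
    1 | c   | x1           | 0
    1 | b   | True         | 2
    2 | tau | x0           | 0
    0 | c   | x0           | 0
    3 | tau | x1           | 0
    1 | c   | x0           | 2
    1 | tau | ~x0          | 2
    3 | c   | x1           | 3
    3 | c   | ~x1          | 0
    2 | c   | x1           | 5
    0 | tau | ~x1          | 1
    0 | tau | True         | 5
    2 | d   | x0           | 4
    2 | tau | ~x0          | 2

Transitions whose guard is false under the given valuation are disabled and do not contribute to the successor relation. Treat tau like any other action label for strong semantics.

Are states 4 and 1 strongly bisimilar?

Answer: NOT BISIMILAR

Analysis:
Bisimulation quotient by refinement:
  round 0: {{0,1,2,3,4,5}}
  round 1: {{0,3},{1},{2},{4,5}}
  round 2: {{0},{1},{2},{3},{4,5}}
stable after 3 split(s): 5 block(s)
4∈{4,5}, 1∈{1}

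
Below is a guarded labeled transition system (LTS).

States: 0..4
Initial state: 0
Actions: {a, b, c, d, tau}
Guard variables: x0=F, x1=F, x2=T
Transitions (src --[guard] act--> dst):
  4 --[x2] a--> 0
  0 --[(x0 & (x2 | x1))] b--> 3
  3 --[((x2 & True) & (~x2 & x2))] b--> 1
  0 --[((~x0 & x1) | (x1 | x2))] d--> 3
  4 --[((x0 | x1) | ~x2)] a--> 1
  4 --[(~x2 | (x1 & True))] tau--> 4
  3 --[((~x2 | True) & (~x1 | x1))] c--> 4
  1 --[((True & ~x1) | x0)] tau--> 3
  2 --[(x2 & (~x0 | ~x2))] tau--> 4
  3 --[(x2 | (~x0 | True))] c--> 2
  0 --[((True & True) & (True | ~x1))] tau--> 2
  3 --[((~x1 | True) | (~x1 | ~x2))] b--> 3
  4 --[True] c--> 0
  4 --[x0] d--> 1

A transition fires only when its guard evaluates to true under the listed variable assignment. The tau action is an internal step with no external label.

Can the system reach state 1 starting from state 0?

Answer: UNREACHABLE

Working:
Guard filter leaves 9 enabled edge(s).
depth 0: {0}
depth 1: {2,3}  now seen {0,2,3}
depth 2: {4}  now seen {0,2,3,4}
Reach set: {0,2,3,4}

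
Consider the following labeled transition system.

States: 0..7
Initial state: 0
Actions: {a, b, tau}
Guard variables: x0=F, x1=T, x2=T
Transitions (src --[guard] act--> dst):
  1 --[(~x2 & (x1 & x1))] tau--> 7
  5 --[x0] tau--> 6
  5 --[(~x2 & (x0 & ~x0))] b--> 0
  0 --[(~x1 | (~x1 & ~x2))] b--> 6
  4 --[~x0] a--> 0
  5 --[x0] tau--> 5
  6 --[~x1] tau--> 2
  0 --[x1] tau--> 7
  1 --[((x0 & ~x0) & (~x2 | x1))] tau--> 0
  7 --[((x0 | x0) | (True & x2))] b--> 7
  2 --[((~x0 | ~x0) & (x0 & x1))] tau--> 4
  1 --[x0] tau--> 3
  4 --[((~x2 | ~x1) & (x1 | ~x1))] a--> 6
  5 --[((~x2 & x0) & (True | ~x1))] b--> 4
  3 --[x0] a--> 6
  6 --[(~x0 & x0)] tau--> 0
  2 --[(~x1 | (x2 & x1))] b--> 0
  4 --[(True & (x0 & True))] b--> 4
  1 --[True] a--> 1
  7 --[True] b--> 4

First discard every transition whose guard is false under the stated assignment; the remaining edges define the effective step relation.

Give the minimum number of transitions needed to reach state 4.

Answer: 2

Trace:
Layered search for 4:
  L0 = {0}
  L1 = {7}
  L2 = {4}
first hit 4 at d=2 via tau·b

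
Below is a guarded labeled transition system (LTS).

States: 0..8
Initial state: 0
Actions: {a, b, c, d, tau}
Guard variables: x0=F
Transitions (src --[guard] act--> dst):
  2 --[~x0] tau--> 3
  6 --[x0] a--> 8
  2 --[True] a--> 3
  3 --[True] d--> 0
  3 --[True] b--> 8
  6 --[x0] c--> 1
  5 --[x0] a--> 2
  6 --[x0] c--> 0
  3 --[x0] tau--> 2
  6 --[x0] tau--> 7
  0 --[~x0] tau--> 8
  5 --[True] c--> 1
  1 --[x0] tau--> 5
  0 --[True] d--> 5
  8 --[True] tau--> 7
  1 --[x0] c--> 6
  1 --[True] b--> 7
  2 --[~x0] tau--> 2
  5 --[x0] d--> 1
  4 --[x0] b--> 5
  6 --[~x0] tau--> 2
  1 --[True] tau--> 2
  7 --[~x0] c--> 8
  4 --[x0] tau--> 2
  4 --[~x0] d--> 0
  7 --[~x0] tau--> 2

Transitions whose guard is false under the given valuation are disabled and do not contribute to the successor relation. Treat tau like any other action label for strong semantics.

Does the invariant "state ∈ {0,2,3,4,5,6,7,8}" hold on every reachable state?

Allowed set {0,2,3,4,5,6,7,8}
R = {0,1,2,3,5,7,8}
  0: safe
  1: VIOLATES
  2: safe
  3: safe
  5: safe
  7: safe
  8: safe
reach 1 via d·c — violates

Answer: INVARIANT VIOLATED at state 1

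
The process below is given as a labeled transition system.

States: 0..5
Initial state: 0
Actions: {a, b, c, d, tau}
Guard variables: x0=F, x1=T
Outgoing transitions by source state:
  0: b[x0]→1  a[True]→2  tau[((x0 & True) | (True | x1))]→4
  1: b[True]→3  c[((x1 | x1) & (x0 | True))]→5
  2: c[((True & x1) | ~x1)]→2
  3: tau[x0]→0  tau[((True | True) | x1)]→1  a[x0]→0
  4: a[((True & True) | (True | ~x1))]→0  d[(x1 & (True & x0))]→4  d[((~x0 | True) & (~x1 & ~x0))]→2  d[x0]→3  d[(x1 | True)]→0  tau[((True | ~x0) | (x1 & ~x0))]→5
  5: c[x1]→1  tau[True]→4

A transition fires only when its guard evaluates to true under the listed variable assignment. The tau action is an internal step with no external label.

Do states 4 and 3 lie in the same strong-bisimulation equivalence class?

Answer: NOT BISIMILAR

Analysis:
Bisimulation quotient by refinement:
  π0 = {{0,1,2,3,4,5}}
  π1 = {{0},{1},{2},{3},{4},{5}}
Fixed point at round 2; 6 class(es).
[4]={4}  [3]={3}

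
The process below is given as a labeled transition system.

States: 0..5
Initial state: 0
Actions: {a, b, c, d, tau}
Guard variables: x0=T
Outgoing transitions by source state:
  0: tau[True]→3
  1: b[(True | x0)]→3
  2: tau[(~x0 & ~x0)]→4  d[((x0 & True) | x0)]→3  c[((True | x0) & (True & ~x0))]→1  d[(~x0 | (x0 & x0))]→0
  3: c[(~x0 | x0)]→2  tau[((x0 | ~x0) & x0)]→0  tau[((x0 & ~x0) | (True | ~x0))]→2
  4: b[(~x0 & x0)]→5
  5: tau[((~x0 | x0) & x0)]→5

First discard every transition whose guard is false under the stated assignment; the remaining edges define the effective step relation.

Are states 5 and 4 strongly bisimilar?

Answer: NOT BISIMILAR

Trace:
Bisimulation quotient by refinement:
  π0 = {{0,1,2,3,4,5}}
  π1 = {{0,5},{1},{2},{3},{4}}
  π2 = {{0},{1},{2},{3},{4},{5}}
stable after 3 split(s): 6 block(s)
class of 5: {5}; class of 4: {4}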